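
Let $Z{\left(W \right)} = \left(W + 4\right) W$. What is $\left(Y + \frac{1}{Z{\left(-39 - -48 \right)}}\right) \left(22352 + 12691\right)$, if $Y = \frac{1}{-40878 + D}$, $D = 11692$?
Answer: $\frac{339554989}{1138254} \approx 298.31$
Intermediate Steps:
$Z{\left(W \right)} = W \left(4 + W\right)$ ($Z{\left(W \right)} = \left(4 + W\right) W = W \left(4 + W\right)$)
$Y = - \frac{1}{29186}$ ($Y = \frac{1}{-40878 + 11692} = \frac{1}{-29186} = - \frac{1}{29186} \approx -3.4263 \cdot 10^{-5}$)
$\left(Y + \frac{1}{Z{\left(-39 - -48 \right)}}\right) \left(22352 + 12691\right) = \left(- \frac{1}{29186} + \frac{1}{\left(-39 - -48\right) \left(4 - -9\right)}\right) \left(22352 + 12691\right) = \left(- \frac{1}{29186} + \frac{1}{\left(-39 + 48\right) \left(4 + \left(-39 + 48\right)\right)}\right) 35043 = \left(- \frac{1}{29186} + \frac{1}{9 \left(4 + 9\right)}\right) 35043 = \left(- \frac{1}{29186} + \frac{1}{9 \cdot 13}\right) 35043 = \left(- \frac{1}{29186} + \frac{1}{117}\right) 35043 = \frac{29069}{3414762} \cdot 35043 = \frac{339554989}{1138254}$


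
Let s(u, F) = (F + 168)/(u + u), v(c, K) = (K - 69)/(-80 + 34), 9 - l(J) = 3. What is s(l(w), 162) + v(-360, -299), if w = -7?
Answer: 71/2 ≈ 35.500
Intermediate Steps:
l(J) = 6 (l(J) = 9 - 1*3 = 9 - 3 = 6)
v(c, K) = 3/2 - K/46 (v(c, K) = (-69 + K)/(-46) = (-69 + K)*(-1/46) = 3/2 - K/46)
s(u, F) = (168 + F)/(2*u) (s(u, F) = (168 + F)/((2*u)) = (168 + F)*(1/(2*u)) = (168 + F)/(2*u))
s(l(w), 162) + v(-360, -299) = (½)*(168 + 162)/6 + (3/2 - 1/46*(-299)) = (½)*(⅙)*330 + (3/2 + 13/2) = 55/2 + 8 = 71/2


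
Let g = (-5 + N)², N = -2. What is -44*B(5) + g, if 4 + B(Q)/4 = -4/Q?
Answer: 4469/5 ≈ 893.80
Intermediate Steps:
B(Q) = -16 - 16/Q (B(Q) = -16 + 4*(-4/Q) = -16 - 16/Q)
g = 49 (g = (-5 - 2)² = (-7)² = 49)
-44*B(5) + g = -44*(-16 - 16/5) + 49 = -44*(-96/5) + 49 = 4224/5 + 49 = 4469/5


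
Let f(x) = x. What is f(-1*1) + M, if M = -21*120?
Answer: -2521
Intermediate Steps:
M = -2520
f(-1*1) + M = -1*1 - 2520 = -1 - 2520 = -2521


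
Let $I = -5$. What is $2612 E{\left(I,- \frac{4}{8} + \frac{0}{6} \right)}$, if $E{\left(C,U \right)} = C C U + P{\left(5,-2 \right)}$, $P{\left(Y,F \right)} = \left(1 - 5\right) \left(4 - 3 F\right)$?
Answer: $-137130$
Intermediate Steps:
$P{\left(Y,F \right)} = -16 + 12 F$ ($P{\left(Y,F \right)} = - 4 \left(4 - 3 F\right) = -16 + 12 F$)
$E{\left(C,U \right)} = -40 + U C^{2}$ ($E{\left(C,U \right)} = C C U + \left(-16 + 12 \left(-2\right)\right) = C^{2} U - 40 = U C^{2} - 40 = -40 + U C^{2}$)
$2612 E{\left(I,- \frac{4}{8} + \frac{0}{6} \right)} = 2612 \left(-40 + \left(- \frac{4}{8} + \frac{0}{6}\right) \left(-5\right)^{2}\right) = 2612 \left(-40 + \left(\left(-4\right) \frac{1}{8} + 0 \cdot \frac{1}{6}\right) 25\right) = 2612 \left(-40 + \left(- \frac{1}{2} + 0\right) 25\right) = 2612 \left(-40 - \frac{25}{2}\right) = 2612 \left(- \frac{105}{2}\right) = -137130$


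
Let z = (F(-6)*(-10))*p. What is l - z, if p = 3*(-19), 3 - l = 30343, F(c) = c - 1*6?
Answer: -23500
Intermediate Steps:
F(c) = -6 + c (F(c) = c - 6 = -6 + c)
l = -30340 (l = 3 - 1*30343 = 3 - 30343 = -30340)
p = -57
z = -6840 (z = ((-6 - 6)*(-10))*(-57) = -12*(-10)*(-57) = 120*(-57) = -6840)
l - z = -30340 - 1*(-6840) = -30340 + 6840 = -23500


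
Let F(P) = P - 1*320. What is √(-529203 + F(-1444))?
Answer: I*√530967 ≈ 728.67*I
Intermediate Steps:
F(P) = -320 + P (F(P) = P - 320 = -320 + P)
√(-529203 + F(-1444)) = √(-529203 + (-320 - 1444)) = √(-529203 - 1764) = √(-530967) = I*√530967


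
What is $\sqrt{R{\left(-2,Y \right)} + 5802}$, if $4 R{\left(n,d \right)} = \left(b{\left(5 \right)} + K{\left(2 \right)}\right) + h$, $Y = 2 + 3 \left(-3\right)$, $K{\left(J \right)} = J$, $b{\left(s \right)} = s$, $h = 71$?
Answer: $\frac{\sqrt{23286}}{2} \approx 76.299$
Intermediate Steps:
$Y = -7$ ($Y = 2 - 9 = -7$)
$R{\left(n,d \right)} = \frac{39}{2}$ ($R{\left(n,d \right)} = \frac{\left(5 + 2\right) + 71}{4} = \frac{7 + 71}{4} = \frac{1}{4} \cdot 78 = \frac{39}{2}$)
$\sqrt{R{\left(-2,Y \right)} + 5802} = \sqrt{\frac{39}{2} + 5802} = \sqrt{\frac{11643}{2}} = \frac{\sqrt{23286}}{2}$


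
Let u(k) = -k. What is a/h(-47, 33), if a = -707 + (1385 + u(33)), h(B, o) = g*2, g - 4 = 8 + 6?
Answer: 215/12 ≈ 17.917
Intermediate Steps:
g = 18 (g = 4 + (8 + 6) = 4 + 14 = 18)
h(B, o) = 36 (h(B, o) = 18*2 = 36)
a = 645 (a = -707 + (1385 - 1*33) = -707 + (1385 - 33) = -707 + 1352 = 645)
a/h(-47, 33) = 645/36 = 645*(1/36) = 215/12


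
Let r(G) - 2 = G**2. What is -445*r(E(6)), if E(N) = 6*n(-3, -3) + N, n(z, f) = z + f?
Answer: -401390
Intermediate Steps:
n(z, f) = f + z
E(N) = -36 + N (E(N) = 6*(-3 - 3) + N = 6*(-6) + N = -36 + N)
r(G) = 2 + G**2
-445*r(E(6)) = -445*(2 + (-36 + 6)**2) = -445*(2 + (-30)**2) = -445*(2 + 900) = -445*902 = -401390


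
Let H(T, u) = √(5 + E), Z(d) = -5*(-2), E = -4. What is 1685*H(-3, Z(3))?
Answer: 1685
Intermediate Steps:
Z(d) = 10
H(T, u) = 1 (H(T, u) = √(5 - 4) = √1 = 1)
1685*H(-3, Z(3)) = 1685*1 = 1685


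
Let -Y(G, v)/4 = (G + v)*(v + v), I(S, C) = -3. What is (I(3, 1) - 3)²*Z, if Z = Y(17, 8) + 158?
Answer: -51912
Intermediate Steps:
Y(G, v) = -8*v*(G + v) (Y(G, v) = -4*(G + v)*(v + v) = -4*(G + v)*2*v = -8*v*(G + v))
Z = -1442 (Z = -8*8*(17 + 8) + 158 = -8*8*25 + 158 = -1600 + 158 = -1442)
(I(3, 1) - 3)²*Z = (-3 - 3)²*(-1442) = (-6)²*(-1442) = 36*(-1442) = -51912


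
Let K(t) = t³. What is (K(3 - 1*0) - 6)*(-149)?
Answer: -3129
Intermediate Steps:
(K(3 - 1*0) - 6)*(-149) = ((3 - 1*0)³ - 6)*(-149) = ((3 + 0)³ - 6)*(-149) = (3³ - 6)*(-149) = (27 - 6)*(-149) = 21*(-149) = -3129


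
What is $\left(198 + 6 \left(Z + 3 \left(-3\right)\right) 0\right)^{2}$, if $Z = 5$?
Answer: $39204$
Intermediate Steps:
$\left(198 + 6 \left(Z + 3 \left(-3\right)\right) 0\right)^{2} = \left(198 + 6 \left(5 + 3 \left(-3\right)\right) 0\right)^{2} = \left(198 + 6 \left(5 - 9\right) 0\right)^{2} = \left(198 + 6 \left(-4\right) 0\right)^{2} = \left(198 - 0\right)^{2} = \left(198 + 0\right)^{2} = 198^{2} = 39204$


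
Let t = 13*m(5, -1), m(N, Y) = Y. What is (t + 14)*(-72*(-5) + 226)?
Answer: 586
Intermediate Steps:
t = -13 (t = 13*(-1) = -13)
(t + 14)*(-72*(-5) + 226) = (-13 + 14)*(-72*(-5) + 226) = 1*(360 + 226) = 1*586 = 586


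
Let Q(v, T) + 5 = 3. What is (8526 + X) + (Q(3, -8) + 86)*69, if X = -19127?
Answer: -4805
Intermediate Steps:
Q(v, T) = -2 (Q(v, T) = -5 + 3 = -2)
(8526 + X) + (Q(3, -8) + 86)*69 = (8526 - 19127) + (-2 + 86)*69 = -10601 + 84*69 = -10601 + 5796 = -4805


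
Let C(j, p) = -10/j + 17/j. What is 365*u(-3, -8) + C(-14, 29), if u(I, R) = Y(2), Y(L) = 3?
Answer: 2189/2 ≈ 1094.5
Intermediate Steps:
C(j, p) = 7/j
u(I, R) = 3
365*u(-3, -8) + C(-14, 29) = 365*3 + 7/(-14) = 1095 + 7*(-1/14) = 1095 - ½ = 2189/2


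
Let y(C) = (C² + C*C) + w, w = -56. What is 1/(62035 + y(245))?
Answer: 1/182029 ≈ 5.4936e-6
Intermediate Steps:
y(C) = -56 + 2*C² (y(C) = (C² + C*C) - 56 = (C² + C²) - 56 = 2*C² - 56 = -56 + 2*C²)
1/(62035 + y(245)) = 1/(62035 + (-56 + 2*245²)) = 1/(62035 + (-56 + 2*60025)) = 1/(62035 + (-56 + 120050)) = 1/(62035 + 119994) = 1/182029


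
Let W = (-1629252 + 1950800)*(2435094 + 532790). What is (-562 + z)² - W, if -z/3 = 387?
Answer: -954314195703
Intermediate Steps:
z = -1161 (z = -3*387 = -1161)
W = 954317164432 (W = 321548*2967884 = 954317164432)
(-562 + z)² - W = (-562 - 1161)² - 1*954317164432 = (-1723)² - 954317164432 = 2968729 - 954317164432 = -954314195703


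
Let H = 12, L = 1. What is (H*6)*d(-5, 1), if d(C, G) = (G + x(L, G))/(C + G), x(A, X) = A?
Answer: -36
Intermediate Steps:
d(C, G) = (1 + G)/(C + G) (d(C, G) = (G + 1)/(C + G) = (1 + G)/(C + G))
(H*6)*d(-5, 1) = (12*6)*((1 + 1)/(-5 + 1)) = 72*(2/(-4)) = 72*(-¼*2) = 72*(-½) = -36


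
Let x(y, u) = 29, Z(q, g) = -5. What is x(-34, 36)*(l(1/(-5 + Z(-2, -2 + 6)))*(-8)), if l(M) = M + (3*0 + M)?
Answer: 232/5 ≈ 46.400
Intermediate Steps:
l(M) = 2*M (l(M) = M + (0 + M) = M + M = 2*M)
x(-34, 36)*(l(1/(-5 + Z(-2, -2 + 6)))*(-8)) = 29*((2/(-5 - 5))*(-8)) = 29*((2/(-10))*(-8)) = 29*((2*(-⅒))*(-8)) = 29*(-⅕*(-8)) = 29*(8/5) = 232/5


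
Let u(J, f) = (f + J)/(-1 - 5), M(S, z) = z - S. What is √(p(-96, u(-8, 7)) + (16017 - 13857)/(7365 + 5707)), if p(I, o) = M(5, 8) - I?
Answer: 3*√7354634/817 ≈ 9.9582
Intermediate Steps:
u(J, f) = -J/6 - f/6 (u(J, f) = (J + f)/(-6) = (J + f)*(-⅙) = -J/6 - f/6)
p(I, o) = 3 - I (p(I, o) = (8 - 1*5) - I = (8 - 5) - I = 3 - I)
√(p(-96, u(-8, 7)) + (16017 - 13857)/(7365 + 5707)) = √((3 - 1*(-96)) + (16017 - 13857)/(7365 + 5707)) = √((3 + 96) + 2160/13072) = √(99 + 2160*(1/13072)) = √(99 + 135/817) = √(81018/817) = 3*√7354634/817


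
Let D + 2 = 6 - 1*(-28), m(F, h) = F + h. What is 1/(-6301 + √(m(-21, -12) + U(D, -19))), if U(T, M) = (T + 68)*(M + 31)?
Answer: -6301/39701434 - √1167/39701434 ≈ -0.00015957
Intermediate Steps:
D = 32 (D = -2 + (6 - 1*(-28)) = -2 + (6 + 28) = -2 + 34 = 32)
U(T, M) = (31 + M)*(68 + T) (U(T, M) = (68 + T)*(31 + M) = (31 + M)*(68 + T))
1/(-6301 + √(m(-21, -12) + U(D, -19))) = 1/(-6301 + √((-21 - 12) + (2108 + 31*32 + 68*(-19) - 19*32))) = 1/(-6301 + √(-33 + (2108 + 992 - 1292 - 608))) = 1/(-6301 + √(-33 + 1200)) = 1/(-6301 + √1167)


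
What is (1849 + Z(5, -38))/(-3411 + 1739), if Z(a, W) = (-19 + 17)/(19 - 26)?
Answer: -12945/11704 ≈ -1.1060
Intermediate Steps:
Z(a, W) = 2/7 (Z(a, W) = -2/(-7) = -2*(-1/7) = 2/7)
(1849 + Z(5, -38))/(-3411 + 1739) = (1849 + 2/7)/(-3411 + 1739) = (12945/7)/(-1672) = (12945/7)*(-1/1672) = -12945/11704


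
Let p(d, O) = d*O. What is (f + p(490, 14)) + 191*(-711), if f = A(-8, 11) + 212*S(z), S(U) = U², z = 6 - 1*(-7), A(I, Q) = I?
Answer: -93121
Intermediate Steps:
p(d, O) = O*d
z = 13 (z = 6 + 7 = 13)
f = 35820 (f = -8 + 212*13² = -8 + 212*169 = -8 + 35828 = 35820)
(f + p(490, 14)) + 191*(-711) = (35820 + 14*490) + 191*(-711) = (35820 + 6860) - 135801 = 42680 - 135801 = -93121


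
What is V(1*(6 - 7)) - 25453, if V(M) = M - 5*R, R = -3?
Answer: -25439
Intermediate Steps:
V(M) = 15 + M (V(M) = M - 5*(-3) = M + 15 = 15 + M)
V(1*(6 - 7)) - 25453 = (15 + 1*(6 - 7)) - 25453 = (15 + 1*(-1)) - 25453 = (15 - 1) - 25453 = 14 - 25453 = -25439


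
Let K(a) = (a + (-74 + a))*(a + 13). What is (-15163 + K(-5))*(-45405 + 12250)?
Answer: 525009425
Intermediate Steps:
K(a) = (-74 + 2*a)*(13 + a)
(-15163 + K(-5))*(-45405 + 12250) = (-15163 + (-962 - 48*(-5) + 2*(-5)²))*(-45405 + 12250) = (-15163 + (-962 + 240 + 2*25))*(-33155) = (-15163 + (-962 + 240 + 50))*(-33155) = (-15163 - 672)*(-33155) = -15835*(-33155) = 525009425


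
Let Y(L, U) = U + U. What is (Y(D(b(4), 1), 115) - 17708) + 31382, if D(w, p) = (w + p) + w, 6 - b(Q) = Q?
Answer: 13904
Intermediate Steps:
b(Q) = 6 - Q
D(w, p) = p + 2*w (D(w, p) = (p + w) + w = p + 2*w)
Y(L, U) = 2*U
(Y(D(b(4), 1), 115) - 17708) + 31382 = (2*115 - 17708) + 31382 = (230 - 17708) + 31382 = -17478 + 31382 = 13904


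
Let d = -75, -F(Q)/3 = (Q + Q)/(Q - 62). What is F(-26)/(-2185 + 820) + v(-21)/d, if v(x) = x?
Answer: 1083/3850 ≈ 0.28130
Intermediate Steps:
F(Q) = -6*Q/(-62 + Q) (F(Q) = -3*(Q + Q)/(Q - 62) = -3*2*Q/(-62 + Q) = -6*Q/(-62 + Q))
F(-26)/(-2185 + 820) + v(-21)/d = (-6*(-26)/(-62 - 26))/(-2185 + 820) - 21/(-75) = -6*(-26)/(-88)/(-1365) - 21*(-1/75) = -6*(-26)*(-1/88)*(-1/1365) + 7/25 = -39/22*(-1/1365) + 7/25 = 1/770 + 7/25 = 1083/3850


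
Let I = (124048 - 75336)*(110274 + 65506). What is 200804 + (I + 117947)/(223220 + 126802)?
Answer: 26282843665/116674 ≈ 2.2527e+5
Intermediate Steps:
I = 8562595360 (I = 48712*175780 = 8562595360)
200804 + (I + 117947)/(223220 + 126802) = 200804 + (8562595360 + 117947)/(223220 + 126802) = 200804 + 8562713307/350022 = 200804 + 8562713307*(1/350022) = 200804 + 2854237769/116674 = 26282843665/116674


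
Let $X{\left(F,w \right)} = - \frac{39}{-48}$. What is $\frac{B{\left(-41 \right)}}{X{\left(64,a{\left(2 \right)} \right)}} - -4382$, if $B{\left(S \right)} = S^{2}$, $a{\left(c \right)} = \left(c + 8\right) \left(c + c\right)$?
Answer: $\frac{83862}{13} \approx 6450.9$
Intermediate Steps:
$a{\left(c \right)} = 2 c \left(8 + c\right)$ ($a{\left(c \right)} = \left(8 + c\right) 2 c = 2 c \left(8 + c\right)$)
$X{\left(F,w \right)} = \frac{13}{16}$ ($X{\left(F,w \right)} = \left(-39\right) \left(- \frac{1}{48}\right) = \frac{13}{16}$)
$\frac{B{\left(-41 \right)}}{X{\left(64,a{\left(2 \right)} \right)}} - -4382 = \frac{\left(-41\right)^{2}}{\frac{13}{16}} - -4382 = 1681 \cdot \frac{16}{13} + 4382 = \frac{26896}{13} + 4382 = \frac{83862}{13}$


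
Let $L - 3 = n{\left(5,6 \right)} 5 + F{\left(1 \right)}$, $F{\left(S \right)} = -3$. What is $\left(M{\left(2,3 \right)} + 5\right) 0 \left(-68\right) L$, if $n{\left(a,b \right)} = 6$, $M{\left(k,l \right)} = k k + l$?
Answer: $0$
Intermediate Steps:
$M{\left(k,l \right)} = l + k^{2}$ ($M{\left(k,l \right)} = k^{2} + l = l + k^{2}$)
$L = 30$ ($L = 3 + \left(6 \cdot 5 - 3\right) = 3 + \left(30 - 3\right) = 3 + 27 = 30$)
$\left(M{\left(2,3 \right)} + 5\right) 0 \left(-68\right) L = \left(\left(3 + 2^{2}\right) + 5\right) 0 \left(-68\right) 30 = \left(\left(3 + 4\right) + 5\right) 0 \left(-68\right) 30 = \left(7 + 5\right) 0 \left(-68\right) 30 = 12 \cdot 0 \left(-68\right) 30 = 0 \left(-68\right) 30 = 0 \cdot 30 = 0$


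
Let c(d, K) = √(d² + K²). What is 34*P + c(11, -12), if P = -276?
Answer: -9384 + √265 ≈ -9367.7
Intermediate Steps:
c(d, K) = √(K² + d²)
34*P + c(11, -12) = 34*(-276) + √((-12)² + 11²) = -9384 + √(144 + 121) = -9384 + √265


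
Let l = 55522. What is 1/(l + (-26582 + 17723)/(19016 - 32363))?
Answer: 4449/247020331 ≈ 1.8011e-5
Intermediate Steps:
1/(l + (-26582 + 17723)/(19016 - 32363)) = 1/(55522 + (-26582 + 17723)/(19016 - 32363)) = 1/(55522 - 8859/(-13347)) = 1/(55522 - 8859*(-1/13347)) = 1/(55522 + 2953/4449) = 1/(247020331/4449) = 4449/247020331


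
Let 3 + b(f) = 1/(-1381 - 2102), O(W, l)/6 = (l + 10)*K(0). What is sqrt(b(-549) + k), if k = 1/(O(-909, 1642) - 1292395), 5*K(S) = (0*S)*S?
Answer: I*sqrt(750542684628540505)/500156865 ≈ 1.7321*I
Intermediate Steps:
K(S) = 0 (K(S) = ((0*S)*S)/5 = (0*S)/5 = (1/5)*0 = 0)
O(W, l) = 0 (O(W, l) = 6*((l + 10)*0) = 6*((10 + l)*0) = 6*0 = 0)
b(f) = -10450/3483 (b(f) = -3 + 1/(-1381 - 2102) = -3 + 1/(-3483) = -3 - 1/3483 = -10450/3483)
k = -1/1292395 (k = 1/(0 - 1292395) = 1/(-1292395) = -1/1292395 ≈ -7.7376e-7)
sqrt(b(-549) + k) = sqrt(-10450/3483 - 1/1292395) = sqrt(-13505531233/4501411785) = I*sqrt(750542684628540505)/500156865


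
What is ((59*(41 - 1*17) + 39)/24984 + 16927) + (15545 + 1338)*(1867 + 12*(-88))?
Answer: 114168885605/8328 ≈ 1.3709e+7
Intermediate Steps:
((59*(41 - 1*17) + 39)/24984 + 16927) + (15545 + 1338)*(1867 + 12*(-88)) = ((59*(41 - 17) + 39)*(1/24984) + 16927) + 16883*(1867 - 1056) = ((59*24 + 39)*(1/24984) + 16927) + 16883*811 = ((1416 + 39)*(1/24984) + 16927) + 13692113 = (1455*(1/24984) + 16927) + 13692113 = (485/8328 + 16927) + 13692113 = 140968541/8328 + 13692113 = 114168885605/8328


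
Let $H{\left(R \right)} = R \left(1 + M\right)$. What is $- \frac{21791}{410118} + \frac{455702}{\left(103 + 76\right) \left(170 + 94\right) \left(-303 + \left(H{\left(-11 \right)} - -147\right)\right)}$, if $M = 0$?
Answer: $- \frac{9968354463}{89904154076} \approx -0.11088$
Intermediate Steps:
$H{\left(R \right)} = R$ ($H{\left(R \right)} = R \left(1 + 0\right) = R 1 = R$)
$- \frac{21791}{410118} + \frac{455702}{\left(103 + 76\right) \left(170 + 94\right) \left(-303 + \left(H{\left(-11 \right)} - -147\right)\right)} = - \frac{21791}{410118} + \frac{455702}{\left(103 + 76\right) \left(170 + 94\right) \left(-303 - -136\right)} = \left(-21791\right) \frac{1}{410118} + \frac{455702}{179 \cdot 264 \left(-303 + \left(-11 + 147\right)\right)} = - \frac{21791}{410118} + \frac{455702}{47256 \left(-303 + 136\right)} = - \frac{21791}{410118} + \frac{455702}{47256 \left(-167\right)} = - \frac{21791}{410118} + \frac{455702}{-7891752} = - \frac{21791}{410118} + 455702 \left(- \frac{1}{7891752}\right) = - \frac{21791}{410118} - \frac{227851}{3945876} = - \frac{9968354463}{89904154076}$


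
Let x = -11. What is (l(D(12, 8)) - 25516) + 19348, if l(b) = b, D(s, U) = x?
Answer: -6179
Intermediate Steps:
D(s, U) = -11
(l(D(12, 8)) - 25516) + 19348 = (-11 - 25516) + 19348 = -25527 + 19348 = -6179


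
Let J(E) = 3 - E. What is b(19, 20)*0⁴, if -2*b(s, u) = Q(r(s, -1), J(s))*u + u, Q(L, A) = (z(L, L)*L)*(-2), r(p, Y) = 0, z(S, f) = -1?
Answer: 0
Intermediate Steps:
Q(L, A) = 2*L (Q(L, A) = -L*(-2) = 2*L)
b(s, u) = -u/2 (b(s, u) = -((2*0)*u + u)/2 = -(0*u + u)/2 = -(0 + u)/2 = -u/2)
b(19, 20)*0⁴ = -½*20*0⁴ = -10*0 = 0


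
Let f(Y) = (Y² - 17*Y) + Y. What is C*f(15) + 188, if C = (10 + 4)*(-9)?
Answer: 2078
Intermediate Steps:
f(Y) = Y² - 16*Y
C = -126 (C = 14*(-9) = -126)
C*f(15) + 188 = -1890*(-16 + 15) + 188 = -1890*(-1) + 188 = -126*(-15) + 188 = 1890 + 188 = 2078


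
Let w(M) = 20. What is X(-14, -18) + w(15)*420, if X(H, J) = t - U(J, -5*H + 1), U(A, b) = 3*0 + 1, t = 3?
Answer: 8402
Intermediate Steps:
U(A, b) = 1 (U(A, b) = 0 + 1 = 1)
X(H, J) = 2 (X(H, J) = 3 - 1*1 = 3 - 1 = 2)
X(-14, -18) + w(15)*420 = 2 + 20*420 = 2 + 8400 = 8402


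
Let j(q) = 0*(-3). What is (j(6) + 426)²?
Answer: 181476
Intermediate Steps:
j(q) = 0
(j(6) + 426)² = (0 + 426)² = 426² = 181476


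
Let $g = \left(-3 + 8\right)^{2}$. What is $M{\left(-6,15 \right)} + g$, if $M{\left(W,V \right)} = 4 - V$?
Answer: $14$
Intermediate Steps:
$g = 25$ ($g = 5^{2} = 25$)
$M{\left(-6,15 \right)} + g = \left(4 - 15\right) + 25 = -11 + 25 = 14$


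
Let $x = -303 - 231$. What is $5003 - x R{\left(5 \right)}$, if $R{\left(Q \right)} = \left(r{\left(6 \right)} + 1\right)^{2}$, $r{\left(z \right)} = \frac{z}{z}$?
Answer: $7139$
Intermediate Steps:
$r{\left(z \right)} = 1$
$R{\left(Q \right)} = 4$ ($R{\left(Q \right)} = \left(1 + 1\right)^{2} = 2^{2} = 4$)
$x = -534$ ($x = -303 - 231 = -534$)
$5003 - x R{\left(5 \right)} = 5003 - \left(-534\right) 4 = 5003 - -2136 = 5003 + 2136 = 7139$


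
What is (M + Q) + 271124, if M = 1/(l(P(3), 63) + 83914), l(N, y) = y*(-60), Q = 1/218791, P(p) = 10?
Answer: 4753508098824181/17532597994 ≈ 2.7112e+5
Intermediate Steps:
Q = 1/218791 ≈ 4.5706e-6
l(N, y) = -60*y
M = 1/80134 (M = 1/(-60*63 + 83914) = 1/(-3780 + 83914) = 1/80134 ≈ 1.2479e-5)
(M + Q) + 271124 = (1/80134 + 1/218791) + 271124 = 298925/17532597994 + 271124 = 4753508098824181/17532597994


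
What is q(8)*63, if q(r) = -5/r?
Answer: -315/8 ≈ -39.375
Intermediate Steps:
q(8)*63 = -5/8*63 = -315/8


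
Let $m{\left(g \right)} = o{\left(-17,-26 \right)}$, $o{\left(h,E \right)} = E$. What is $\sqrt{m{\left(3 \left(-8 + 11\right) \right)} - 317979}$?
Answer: $i \sqrt{318005} \approx 563.92 i$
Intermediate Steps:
$m{\left(g \right)} = -26$
$\sqrt{m{\left(3 \left(-8 + 11\right) \right)} - 317979} = \sqrt{-26 - 317979} = \sqrt{-318005} = i \sqrt{318005}$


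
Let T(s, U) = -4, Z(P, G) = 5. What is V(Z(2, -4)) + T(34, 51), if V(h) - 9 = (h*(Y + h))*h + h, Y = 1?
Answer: 160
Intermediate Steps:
V(h) = 9 + h + h²*(1 + h) (V(h) = 9 + ((h*(1 + h))*h + h) = 9 + (h²*(1 + h) + h) = 9 + (h + h²*(1 + h)) = 9 + h + h²*(1 + h))
V(Z(2, -4)) + T(34, 51) = (9 + 5 + 5² + 5³) - 4 = (9 + 5 + 25 + 125) - 4 = 164 - 4 = 160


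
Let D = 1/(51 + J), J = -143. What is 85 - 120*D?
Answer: 1985/23 ≈ 86.304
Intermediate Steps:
D = -1/92 (D = 1/(51 - 143) = 1/(-92) = -1/92 ≈ -0.010870)
85 - 120*D = 85 - 120*(-1/92) = 85 + 30/23 = 1985/23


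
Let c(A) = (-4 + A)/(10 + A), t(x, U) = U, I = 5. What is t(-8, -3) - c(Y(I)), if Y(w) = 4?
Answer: -3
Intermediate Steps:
c(A) = (-4 + A)/(10 + A)
t(-8, -3) - c(Y(I)) = -3 - (-4 + 4)/(10 + 4) = -3 - 0/14 = -3 - 1*0 = -3 + 0 = -3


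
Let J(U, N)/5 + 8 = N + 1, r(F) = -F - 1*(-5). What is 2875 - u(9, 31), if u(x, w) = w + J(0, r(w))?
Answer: 3009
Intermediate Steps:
r(F) = 5 - F (r(F) = -F + 5 = 5 - F)
J(U, N) = -35 + 5*N (J(U, N) = -40 + 5*(N + 1) = -40 + 5*(1 + N) = -40 + (5 + 5*N) = -35 + 5*N)
u(x, w) = -10 - 4*w (u(x, w) = w + (-35 + 5*(5 - w)) = w + (-35 + (25 - 5*w)) = w + (-10 - 5*w) = -10 - 4*w)
2875 - u(9, 31) = 2875 - (-10 - 4*31) = 2875 - (-10 - 124) = 2875 - 1*(-134) = 2875 + 134 = 3009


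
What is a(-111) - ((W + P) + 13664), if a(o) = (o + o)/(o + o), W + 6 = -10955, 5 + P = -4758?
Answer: 2061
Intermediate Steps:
P = -4763 (P = -5 - 4758 = -4763)
W = -10961 (W = -6 - 10955 = -10961)
a(o) = 1 (a(o) = (2*o)/((2*o)) = (2*o)*(1/(2*o)) = 1)
a(-111) - ((W + P) + 13664) = 1 - ((-10961 - 4763) + 13664) = 1 - (-15724 + 13664) = 1 - 1*(-2060) = 1 + 2060 = 2061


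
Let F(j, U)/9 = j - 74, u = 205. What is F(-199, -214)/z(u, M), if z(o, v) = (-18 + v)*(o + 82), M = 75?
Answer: -117/779 ≈ -0.15019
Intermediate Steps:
z(o, v) = (-18 + v)*(82 + o)
F(j, U) = -666 + 9*j (F(j, U) = 9*(j - 74) = 9*(-74 + j) = -666 + 9*j)
F(-199, -214)/z(u, M) = (-666 + 9*(-199))/(-1476 - 18*205 + 82*75 + 205*75) = (-666 - 1791)/(-1476 - 3690 + 6150 + 15375) = -2457/16359 = -2457*1/16359 = -117/779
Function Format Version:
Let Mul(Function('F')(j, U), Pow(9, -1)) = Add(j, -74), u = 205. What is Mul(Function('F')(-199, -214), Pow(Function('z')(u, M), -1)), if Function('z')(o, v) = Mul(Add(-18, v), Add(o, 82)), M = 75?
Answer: Rational(-117, 779) ≈ -0.15019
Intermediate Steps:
Function('z')(o, v) = Mul(Add(-18, v), Add(82, o))
Function('F')(j, U) = Add(-666, Mul(9, j)) (Function('F')(j, U) = Mul(9, Add(j, -74)) = Mul(9, Add(-74, j)) = Add(-666, Mul(9, j)))
Mul(Function('F')(-199, -214), Pow(Function('z')(u, M), -1)) = Mul(Add(-666, Mul(9, -199)), Pow(Add(-1476, Mul(-18, 205), Mul(82, 75), Mul(205, 75)), -1)) = Mul(Add(-666, -1791), Pow(Add(-1476, -3690, 6150, 15375), -1)) = Mul(-2457, Pow(16359, -1)) = Mul(-2457, Rational(1, 16359)) = Rational(-117, 779)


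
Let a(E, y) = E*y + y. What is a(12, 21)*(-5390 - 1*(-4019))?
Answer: -374283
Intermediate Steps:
a(E, y) = y + E*y
a(12, 21)*(-5390 - 1*(-4019)) = (21*(1 + 12))*(-5390 - 1*(-4019)) = (21*13)*(-5390 + 4019) = 273*(-1371) = -374283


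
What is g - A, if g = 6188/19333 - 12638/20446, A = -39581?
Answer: 7822779767176/197641259 ≈ 39581.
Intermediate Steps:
g = -58905303/197641259 (g = 6188*(1/19333) - 12638*1/20446 = 6188/19333 - 6319/10223 = -58905303/197641259 ≈ -0.29804)
g - A = -58905303/197641259 - 1*(-39581) = -58905303/197641259 + 39581 = 7822779767176/197641259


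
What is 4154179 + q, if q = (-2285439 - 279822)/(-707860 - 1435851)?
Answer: 8905361783530/2143711 ≈ 4.1542e+6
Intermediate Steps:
q = 2565261/2143711 (q = -2565261/(-2143711) = -2565261*(-1/2143711) = 2565261/2143711 ≈ 1.1966)
4154179 + q = 4154179 + 2565261/2143711 = 8905361783530/2143711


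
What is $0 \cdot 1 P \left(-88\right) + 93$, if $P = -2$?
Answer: $93$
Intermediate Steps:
$0 \cdot 1 P \left(-88\right) + 93 = 0 \cdot 1 \left(-2\right) \left(-88\right) + 93 = 0 \left(-2\right) \left(-88\right) + 93 = 0 \left(-88\right) + 93 = 0 + 93 = 93$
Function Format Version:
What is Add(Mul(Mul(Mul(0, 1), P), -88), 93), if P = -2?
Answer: 93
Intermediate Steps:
Add(Mul(Mul(Mul(0, 1), P), -88), 93) = Add(Mul(Mul(Mul(0, 1), -2), -88), 93) = Add(Mul(Mul(0, -2), -88), 93) = Add(Mul(0, -88), 93) = Add(0, 93) = 93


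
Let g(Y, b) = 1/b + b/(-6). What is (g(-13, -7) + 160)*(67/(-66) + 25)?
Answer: 10705829/2772 ≈ 3862.1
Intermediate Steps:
g(Y, b) = 1/b - b/6 (g(Y, b) = 1/b + b*(-1/6) = 1/b - b/6)
(g(-13, -7) + 160)*(67/(-66) + 25) = ((1/(-7) - 1/6*(-7)) + 160)*(67/(-66) + 25) = ((-1/7 + 7/6) + 160)*(67*(-1/66) + 25) = (43/42 + 160)*(-67/66 + 25) = (6763/42)*(1583/66) = 10705829/2772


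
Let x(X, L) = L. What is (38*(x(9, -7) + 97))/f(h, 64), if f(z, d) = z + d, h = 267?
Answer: 3420/331 ≈ 10.332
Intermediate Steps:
f(z, d) = d + z
(38*(x(9, -7) + 97))/f(h, 64) = (38*(-7 + 97))/(64 + 267) = (38*90)/331 = 3420*(1/331) = 3420/331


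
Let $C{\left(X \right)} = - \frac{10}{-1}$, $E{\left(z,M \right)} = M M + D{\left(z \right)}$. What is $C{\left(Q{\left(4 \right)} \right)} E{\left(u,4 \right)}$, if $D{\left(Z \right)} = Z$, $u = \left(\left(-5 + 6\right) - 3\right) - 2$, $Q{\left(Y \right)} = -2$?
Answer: $120$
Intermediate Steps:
$u = -4$ ($u = \left(1 - 3\right) - 2 = -2 - 2 = -4$)
$E{\left(z,M \right)} = z + M^{2}$ ($E{\left(z,M \right)} = M M + z = M^{2} + z = z + M^{2}$)
$C{\left(X \right)} = 10$ ($C{\left(X \right)} = \left(-10\right) \left(-1\right) = 10$)
$C{\left(Q{\left(4 \right)} \right)} E{\left(u,4 \right)} = 10 \left(-4 + 4^{2}\right) = 10 \left(-4 + 16\right) = 10 \cdot 12 = 120$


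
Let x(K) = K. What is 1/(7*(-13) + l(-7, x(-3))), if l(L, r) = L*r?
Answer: -1/70 ≈ -0.014286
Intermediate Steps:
1/(7*(-13) + l(-7, x(-3))) = 1/(7*(-13) - 7*(-3)) = 1/(-91 + 21) = 1/(-70) = -1/70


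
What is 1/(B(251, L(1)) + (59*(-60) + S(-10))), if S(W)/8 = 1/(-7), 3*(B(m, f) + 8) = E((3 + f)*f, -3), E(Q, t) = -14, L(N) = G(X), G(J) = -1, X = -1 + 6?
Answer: -21/74630 ≈ -0.00028139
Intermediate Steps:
X = 5
L(N) = -1
B(m, f) = -38/3 (B(m, f) = -8 + (⅓)*(-14) = -8 - 14/3 = -38/3)
S(W) = -8/7 (S(W) = 8/(-7) = 8*(-⅐) = -8/7)
1/(B(251, L(1)) + (59*(-60) + S(-10))) = 1/(-38/3 + (59*(-60) - 8/7)) = 1/(-38/3 + (-3540 - 8/7)) = 1/(-38/3 - 24788/7) = 1/(-74630/21) = -21/74630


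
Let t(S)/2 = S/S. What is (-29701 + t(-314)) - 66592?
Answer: -96291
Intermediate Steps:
t(S) = 2 (t(S) = 2*(S/S) = 2*1 = 2)
(-29701 + t(-314)) - 66592 = (-29701 + 2) - 66592 = -29699 - 66592 = -96291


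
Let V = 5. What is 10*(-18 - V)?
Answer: -230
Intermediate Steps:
10*(-18 - V) = 10*(-18 - 1*5) = 10*(-18 - 5) = 10*(-23) = -230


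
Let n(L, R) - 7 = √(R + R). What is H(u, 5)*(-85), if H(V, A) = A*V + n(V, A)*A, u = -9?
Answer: 850 - 425*√10 ≈ -493.97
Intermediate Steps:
n(L, R) = 7 + √2*√R (n(L, R) = 7 + √(R + R) = 7 + √(2*R) = 7 + √2*√R)
H(V, A) = A*V + A*(7 + √2*√A) (H(V, A) = A*V + (7 + √2*√A)*A = A*V + A*(7 + √2*√A))
H(u, 5)*(-85) = (5*(7 - 9 + √2*√5))*(-85) = (5*(7 - 9 + √10))*(-85) = (5*(-2 + √10))*(-85) = (-10 + 5*√10)*(-85) = 850 - 425*√10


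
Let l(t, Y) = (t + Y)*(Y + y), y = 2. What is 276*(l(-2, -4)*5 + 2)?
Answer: 17112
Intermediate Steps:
l(t, Y) = (2 + Y)*(Y + t) (l(t, Y) = (t + Y)*(Y + 2) = (Y + t)*(2 + Y) = (2 + Y)*(Y + t))
276*(l(-2, -4)*5 + 2) = 276*(((-4)**2 + 2*(-4) + 2*(-2) - 4*(-2))*5 + 2) = 276*((16 - 8 - 4 + 8)*5 + 2) = 276*(12*5 + 2) = 276*(60 + 2) = 276*62 = 17112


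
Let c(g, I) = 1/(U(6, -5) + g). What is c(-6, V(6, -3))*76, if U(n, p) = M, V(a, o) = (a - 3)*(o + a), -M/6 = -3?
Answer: 19/3 ≈ 6.3333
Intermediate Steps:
M = 18 (M = -6*(-3) = 18)
V(a, o) = (-3 + a)*(a + o)
U(n, p) = 18
c(g, I) = 1/(18 + g)
c(-6, V(6, -3))*76 = 76/(18 - 6) = 76/12 = (1/12)*76 = 19/3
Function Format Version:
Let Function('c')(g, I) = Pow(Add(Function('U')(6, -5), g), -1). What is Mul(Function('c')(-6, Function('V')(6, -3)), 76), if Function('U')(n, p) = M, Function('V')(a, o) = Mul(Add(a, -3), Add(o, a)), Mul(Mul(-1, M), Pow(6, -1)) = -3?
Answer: Rational(19, 3) ≈ 6.3333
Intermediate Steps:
M = 18 (M = Mul(-6, -3) = 18)
Function('V')(a, o) = Mul(Add(-3, a), Add(a, o))
Function('U')(n, p) = 18
Function('c')(g, I) = Pow(Add(18, g), -1)
Mul(Function('c')(-6, Function('V')(6, -3)), 76) = Mul(Pow(Add(18, -6), -1), 76) = Mul(Pow(12, -1), 76) = Mul(Rational(1, 12), 76) = Rational(19, 3)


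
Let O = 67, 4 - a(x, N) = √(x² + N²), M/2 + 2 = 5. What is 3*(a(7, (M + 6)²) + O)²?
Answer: 77478 - 426*√20785 ≈ 16062.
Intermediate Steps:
M = 6 (M = -4 + 2*5 = -4 + 10 = 6)
a(x, N) = 4 - √(N² + x²) (a(x, N) = 4 - √(x² + N²) = 4 - √(N² + x²))
3*(a(7, (M + 6)²) + O)² = 3*((4 - √(((6 + 6)²)² + 7²)) + 67)² = 3*((4 - √((12²)² + 49)) + 67)² = 3*((4 - √(144² + 49)) + 67)² = 3*((4 - √(20736 + 49)) + 67)² = 3*((4 - √20785) + 67)² = 3*(71 - √20785)²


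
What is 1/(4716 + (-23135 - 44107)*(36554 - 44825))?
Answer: 1/556163298 ≈ 1.7980e-9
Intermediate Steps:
1/(4716 + (-23135 - 44107)*(36554 - 44825)) = 1/(4716 - 67242*(-8271)) = 1/(4716 + 556158582) = 1/556163298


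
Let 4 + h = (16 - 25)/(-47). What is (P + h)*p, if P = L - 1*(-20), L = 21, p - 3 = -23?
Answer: -34960/47 ≈ -743.83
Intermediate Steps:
p = -20 (p = 3 - 23 = -20)
P = 41 (P = 21 - 1*(-20) = 21 + 20 = 41)
h = -179/47 (h = -4 + (16 - 25)/(-47) = -4 - 9*(-1/47) = -4 + 9/47 = -179/47 ≈ -3.8085)
(P + h)*p = (41 - 179/47)*(-20) = (1748/47)*(-20) = -34960/47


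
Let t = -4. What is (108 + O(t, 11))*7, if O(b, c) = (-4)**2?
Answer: 868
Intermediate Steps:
O(b, c) = 16
(108 + O(t, 11))*7 = (108 + 16)*7 = 124*7 = 868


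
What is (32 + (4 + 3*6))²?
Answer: 2916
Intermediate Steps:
(32 + (4 + 3*6))² = (32 + (4 + 18))² = (32 + 22)² = 54² = 2916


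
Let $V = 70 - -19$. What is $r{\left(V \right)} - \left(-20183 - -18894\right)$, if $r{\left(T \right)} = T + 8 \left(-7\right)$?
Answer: $1322$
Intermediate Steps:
$V = 89$ ($V = 70 + 19 = 89$)
$r{\left(T \right)} = -56 + T$ ($r{\left(T \right)} = T - 56 = -56 + T$)
$r{\left(V \right)} - \left(-20183 - -18894\right) = \left(-56 + 89\right) - \left(-20183 - -18894\right) = 33 - \left(-20183 + 18894\right) = 33 - -1289 = 33 + 1289 = 1322$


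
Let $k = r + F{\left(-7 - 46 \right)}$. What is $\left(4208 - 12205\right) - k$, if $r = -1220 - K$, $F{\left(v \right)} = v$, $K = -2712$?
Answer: $-9436$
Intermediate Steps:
$r = 1492$ ($r = -1220 - -2712 = -1220 + 2712 = 1492$)
$k = 1439$ ($k = 1492 - 53 = 1439$)
$\left(4208 - 12205\right) - k = \left(4208 - 12205\right) - 1439 = -7997 - 1439 = -9436$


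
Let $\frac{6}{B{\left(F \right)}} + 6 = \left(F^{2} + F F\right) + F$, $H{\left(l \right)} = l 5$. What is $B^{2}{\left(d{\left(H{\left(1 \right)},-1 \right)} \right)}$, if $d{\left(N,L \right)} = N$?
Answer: $\frac{36}{2401} \approx 0.014994$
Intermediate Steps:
$H{\left(l \right)} = 5 l$
$B{\left(F \right)} = \frac{6}{-6 + F + 2 F^{2}}$ ($B{\left(F \right)} = \frac{6}{-6 + \left(\left(F^{2} + F F\right) + F\right)} = \frac{6}{-6 + \left(\left(F^{2} + F^{2}\right) + F\right)} = \frac{6}{-6 + \left(2 F^{2} + F\right)} = \frac{6}{-6 + \left(F + 2 F^{2}\right)} = \frac{6}{-6 + F + 2 F^{2}}$)
$B^{2}{\left(d{\left(H{\left(1 \right)},-1 \right)} \right)} = \left(\frac{6}{-6 + 5 \cdot 1 + 2 \left(5 \cdot 1\right)^{2}}\right)^{2} = \left(\frac{6}{-6 + 5 + 2 \cdot 5^{2}}\right)^{2} = \left(\frac{6}{-6 + 5 + 2 \cdot 25}\right)^{2} = \left(\frac{6}{-6 + 5 + 50}\right)^{2} = \left(\frac{6}{49}\right)^{2} = \frac{36}{2401}$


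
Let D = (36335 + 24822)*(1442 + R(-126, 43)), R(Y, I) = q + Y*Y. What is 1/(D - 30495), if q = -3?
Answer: 1/1058902960 ≈ 9.4437e-10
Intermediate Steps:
R(Y, I) = -3 + Y² (R(Y, I) = -3 + Y*Y = -3 + Y²)
D = 1058933455 (D = (36335 + 24822)*(1442 + (-3 + (-126)²)) = 61157*(1442 + (-3 + 15876)) = 61157*(1442 + 15873) = 61157*17315 = 1058933455)
1/(D - 30495) = 1/(1058933455 - 30495) = 1/1058902960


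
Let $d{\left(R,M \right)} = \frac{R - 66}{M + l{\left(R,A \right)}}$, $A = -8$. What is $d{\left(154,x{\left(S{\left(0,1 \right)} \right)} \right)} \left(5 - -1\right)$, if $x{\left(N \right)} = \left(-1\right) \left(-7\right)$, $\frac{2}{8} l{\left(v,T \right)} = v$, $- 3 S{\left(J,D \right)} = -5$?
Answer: $\frac{528}{623} \approx 0.84751$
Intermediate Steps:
$S{\left(J,D \right)} = \frac{5}{3}$ ($S{\left(J,D \right)} = \left(- \frac{1}{3}\right) \left(-5\right) = \frac{5}{3}$)
$l{\left(v,T \right)} = 4 v$
$x{\left(N \right)} = 7$
$d{\left(R,M \right)} = \frac{-66 + R}{M + 4 R}$ ($d{\left(R,M \right)} = \frac{R - 66}{M + 4 R} = \frac{-66 + R}{M + 4 R}$)
$d{\left(154,x{\left(S{\left(0,1 \right)} \right)} \right)} \left(5 - -1\right) = \frac{-66 + 154}{7 + 4 \cdot 154} \left(5 - -1\right) = \frac{1}{7 + 616} \cdot 88 \left(5 + 1\right) = \frac{1}{623} \cdot 88 \cdot 6 = \frac{88}{623} \cdot 6 = \frac{528}{623}$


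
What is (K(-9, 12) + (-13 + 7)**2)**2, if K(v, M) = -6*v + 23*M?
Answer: 133956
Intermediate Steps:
(K(-9, 12) + (-13 + 7)**2)**2 = ((-6*(-9) + 23*12) + (-13 + 7)**2)**2 = ((54 + 276) + (-6)**2)**2 = (330 + 36)**2 = 366**2 = 133956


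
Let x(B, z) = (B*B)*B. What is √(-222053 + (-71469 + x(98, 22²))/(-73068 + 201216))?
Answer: I*√911605726662477/64074 ≈ 471.22*I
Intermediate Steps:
x(B, z) = B³ (x(B, z) = B²*B = B³)
√(-222053 + (-71469 + x(98, 22²))/(-73068 + 201216)) = √(-222053 + (-71469 + 98³)/(-73068 + 201216)) = √(-222053 + (-71469 + 941192)/128148) = √(-222053 + 869723*(1/128148)) = √(-222053 + 869723/128148) = √(-28454778121/128148) = I*√911605726662477/64074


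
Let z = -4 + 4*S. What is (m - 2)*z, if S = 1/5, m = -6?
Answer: 128/5 ≈ 25.600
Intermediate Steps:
S = ⅕ ≈ 0.20000
z = -16/5 (z = -4 + 4*(⅕) = -4 + ⅘ = -16/5 ≈ -3.2000)
(m - 2)*z = (-6 - 2)*(-16/5) = -8*(-16/5) = 128/5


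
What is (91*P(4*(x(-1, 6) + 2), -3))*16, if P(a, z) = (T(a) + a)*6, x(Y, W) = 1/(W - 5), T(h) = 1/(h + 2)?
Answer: 105456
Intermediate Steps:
T(h) = 1/(2 + h)
x(Y, W) = 1/(-5 + W)
P(a, z) = 6*a + 6/(2 + a) (P(a, z) = (1/(2 + a) + a)*6 = (a + 1/(2 + a))*6 = 6*a + 6/(2 + a))
(91*P(4*(x(-1, 6) + 2), -3))*16 = (91*(6*(1 + (4*(1/(-5 + 6) + 2))*(2 + 4*(1/(-5 + 6) + 2)))/(2 + 4*(1/(-5 + 6) + 2))))*16 = (91*(6*(1 + (4*(1/1 + 2))*(2 + 4*(1/1 + 2)))/(2 + 4*(1/1 + 2))))*16 = (91*(6*(1 + (4*(1 + 2))*(2 + 4*(1 + 2)))/(2 + 4*(1 + 2))))*16 = (91*(6*(1 + (4*3)*(2 + 4*3))/(2 + 4*3)))*16 = (91*(6*(1 + 12*(2 + 12))/(2 + 12)))*16 = (91*(6*(1 + 12*14)/14))*16 = (91*(6*(1/14)*(1 + 168)))*16 = (91*(6*(1/14)*169))*16 = (91*(507/7))*16 = 6591*16 = 105456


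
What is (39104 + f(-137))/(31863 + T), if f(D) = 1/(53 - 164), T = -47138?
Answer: -4340543/1695525 ≈ -2.5600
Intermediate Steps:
f(D) = -1/111 (f(D) = 1/(-111) = -1/111)
(39104 + f(-137))/(31863 + T) = (39104 - 1/111)/(31863 - 47138) = (4340543/111)/(-15275) = (4340543/111)*(-1/15275) = -4340543/1695525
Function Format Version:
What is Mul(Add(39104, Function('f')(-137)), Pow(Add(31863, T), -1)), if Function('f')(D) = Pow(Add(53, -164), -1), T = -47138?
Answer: Rational(-4340543, 1695525) ≈ -2.5600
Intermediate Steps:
Function('f')(D) = Rational(-1, 111) (Function('f')(D) = Pow(-111, -1) = Rational(-1, 111))
Mul(Add(39104, Function('f')(-137)), Pow(Add(31863, T), -1)) = Mul(Add(39104, Rational(-1, 111)), Pow(Add(31863, -47138), -1)) = Mul(Rational(4340543, 111), Pow(-15275, -1)) = Mul(Rational(4340543, 111), Rational(-1, 15275)) = Rational(-4340543, 1695525)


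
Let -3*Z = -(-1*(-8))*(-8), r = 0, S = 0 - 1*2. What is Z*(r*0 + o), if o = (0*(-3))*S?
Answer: 0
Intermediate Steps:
S = -2 (S = 0 - 2 = -2)
Z = -64/3 (Z = -(-1)*-1*(-8)*(-8)/3 = -(-1)*8*(-8)/3 = -(-1)*(-64)/3 = -⅓*64 = -64/3 ≈ -21.333)
o = 0 (o = (0*(-3))*(-2) = 0*(-2) = 0)
Z*(r*0 + o) = -64*(0*0 + 0)/3 = -64*(0 + 0)/3 = -64/3*0 = 0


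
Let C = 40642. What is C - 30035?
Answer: 10607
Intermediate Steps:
C - 30035 = 40642 - 30035 = 10607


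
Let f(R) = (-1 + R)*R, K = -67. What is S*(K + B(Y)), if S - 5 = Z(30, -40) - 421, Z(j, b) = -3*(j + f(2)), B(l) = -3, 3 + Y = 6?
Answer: 35840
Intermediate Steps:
Y = 3 (Y = -3 + 6 = 3)
f(R) = R*(-1 + R)
Z(j, b) = -6 - 3*j (Z(j, b) = -3*(j + 2*(-1 + 2)) = -3*(j + 2*1) = -3*(j + 2) = -3*(2 + j) = -6 - 3*j)
S = -512 (S = 5 + ((-6 - 3*30) - 421) = 5 + ((-6 - 90) - 421) = 5 + (-96 - 421) = 5 - 517 = -512)
S*(K + B(Y)) = -512*(-67 - 3) = -512*(-70) = 35840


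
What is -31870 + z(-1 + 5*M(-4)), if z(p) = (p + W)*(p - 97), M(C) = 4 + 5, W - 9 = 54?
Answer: -37541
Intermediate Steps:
W = 63 (W = 9 + 54 = 63)
M(C) = 9
z(p) = (-97 + p)*(63 + p) (z(p) = (p + 63)*(p - 97) = (63 + p)*(-97 + p) = (-97 + p)*(63 + p))
-31870 + z(-1 + 5*M(-4)) = -31870 + (-6111 + (-1 + 5*9)**2 - 34*(-1 + 5*9)) = -31870 + (-6111 + (-1 + 45)**2 - 34*(-1 + 45)) = -31870 + (-6111 + 44**2 - 34*44) = -31870 + (-6111 + 1936 - 1496) = -31870 - 5671 = -37541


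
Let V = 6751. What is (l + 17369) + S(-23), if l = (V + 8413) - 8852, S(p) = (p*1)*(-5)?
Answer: 23796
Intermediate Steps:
S(p) = -5*p (S(p) = p*(-5) = -5*p)
l = 6312 (l = (6751 + 8413) - 8852 = 15164 - 8852 = 6312)
(l + 17369) + S(-23) = (6312 + 17369) - 5*(-23) = 23681 + 115 = 23796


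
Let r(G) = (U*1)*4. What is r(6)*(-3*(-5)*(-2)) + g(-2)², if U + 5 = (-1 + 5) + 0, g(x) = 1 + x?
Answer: 121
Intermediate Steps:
U = -1 (U = -5 + ((-1 + 5) + 0) = -5 + (4 + 0) = -5 + 4 = -1)
r(G) = -4 (r(G) = -1*1*4 = -1*4 = -4)
r(6)*(-3*(-5)*(-2)) + g(-2)² = -4*(-3*(-5))*(-2) + (1 - 2)² = -60*(-2) + (-1)² = -4*(-30) + 1 = 120 + 1 = 121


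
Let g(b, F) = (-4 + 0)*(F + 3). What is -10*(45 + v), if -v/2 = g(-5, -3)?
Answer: -450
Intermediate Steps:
g(b, F) = -12 - 4*F (g(b, F) = -4*(3 + F) = -12 - 4*F)
v = 0 (v = -2*(-12 - 4*(-3)) = -2*(-12 + 12) = -2*0 = 0)
-10*(45 + v) = -10*(45 + 0) = -10*45 = -450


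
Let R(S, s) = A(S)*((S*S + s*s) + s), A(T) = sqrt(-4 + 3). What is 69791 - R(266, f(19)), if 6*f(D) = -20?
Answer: 69791 - 636874*I/9 ≈ 69791.0 - 70764.0*I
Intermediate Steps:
f(D) = -10/3 (f(D) = (1/6)*(-20) = -10/3)
A(T) = I (A(T) = sqrt(-1) = I)
R(S, s) = I*(s + S**2 + s**2) (R(S, s) = I*((S*S + s*s) + s) = I*((S**2 + s**2) + s) = I*(s + S**2 + s**2))
69791 - R(266, f(19)) = 69791 - I*(-10/3 + 266**2 + (-10/3)**2) = 69791 - I*(-10/3 + 70756 + 100/9) = 69791 - I*636874/9 = 69791 - 636874*I/9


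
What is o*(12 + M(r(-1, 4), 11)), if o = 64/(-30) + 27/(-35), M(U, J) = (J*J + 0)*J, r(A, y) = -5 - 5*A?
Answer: -81923/21 ≈ -3901.1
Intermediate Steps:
M(U, J) = J³ (M(U, J) = (J² + 0)*J = J²*J = J³)
o = -61/21 (o = 64*(-1/30) + 27*(-1/35) = -32/15 - 27/35 = -61/21 ≈ -2.9048)
o*(12 + M(r(-1, 4), 11)) = -61*(12 + 11³)/21 = -61*(12 + 1331)/21 = -61/21*1343 = -81923/21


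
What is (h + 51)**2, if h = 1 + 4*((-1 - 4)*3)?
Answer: 64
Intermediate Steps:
h = -59 (h = 1 + 4*(-5*3) = 1 + 4*(-15) = 1 - 60 = -59)
(h + 51)**2 = (-59 + 51)**2 = (-8)**2 = 64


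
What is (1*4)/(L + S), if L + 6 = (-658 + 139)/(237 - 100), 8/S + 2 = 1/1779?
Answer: -1949236/6719721 ≈ -0.29008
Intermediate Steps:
S = -14232/3557 (S = 8/(-2 + 1/1779) = 8/(-3557/1779) = 8*(-1779/3557) = -14232/3557 ≈ -4.0011)
L = -1341/137 (L = -6 + (-658 + 139)/(237 - 100) = -6 - 519/137 = -1341/137 ≈ -9.7883)
(1*4)/(L + S) = (1*4)/(-1341/137 - 14232/3557) = 4/(-6719721/487309) = 4*(-487309/6719721) = -1949236/6719721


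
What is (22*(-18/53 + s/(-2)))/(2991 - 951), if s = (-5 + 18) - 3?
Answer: -3113/54060 ≈ -0.057584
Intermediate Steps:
s = 10 (s = 13 - 3 = 10)
(22*(-18/53 + s/(-2)))/(2991 - 951) = (22*(-18/53 + 10/(-2)))/(2991 - 951) = (22*(-18*1/53 + 10*(-1/2)))/2040 = (22*(-18/53 - 5))*(1/2040) = (22*(-283/53))*(1/2040) = -6226/53*1/2040 = -3113/54060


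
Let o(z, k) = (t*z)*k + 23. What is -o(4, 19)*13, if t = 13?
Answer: -13143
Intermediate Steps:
o(z, k) = 23 + 13*k*z (o(z, k) = (13*z)*k + 23 = 13*k*z + 23 = 23 + 13*k*z)
-o(4, 19)*13 = -(23 + 13*19*4)*13 = -(23 + 988)*13 = -1011*13 = -1*13143 = -13143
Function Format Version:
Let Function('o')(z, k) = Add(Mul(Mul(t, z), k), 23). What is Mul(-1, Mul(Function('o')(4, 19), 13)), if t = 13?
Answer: -13143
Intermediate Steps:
Function('o')(z, k) = Add(23, Mul(13, k, z)) (Function('o')(z, k) = Add(Mul(Mul(13, z), k), 23) = Add(Mul(13, k, z), 23) = Add(23, Mul(13, k, z)))
Mul(-1, Mul(Function('o')(4, 19), 13)) = Mul(-1, Mul(Add(23, Mul(13, 19, 4)), 13)) = Mul(-1, Mul(Add(23, 988), 13)) = Mul(-1, Mul(1011, 13)) = Mul(-1, 13143) = -13143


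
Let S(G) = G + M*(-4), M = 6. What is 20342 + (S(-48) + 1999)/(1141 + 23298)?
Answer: 497140065/24439 ≈ 20342.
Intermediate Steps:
S(G) = -24 + G (S(G) = G + 6*(-4) = G - 24 = -24 + G)
20342 + (S(-48) + 1999)/(1141 + 23298) = 20342 + ((-24 - 48) + 1999)/(1141 + 23298) = 20342 + (-72 + 1999)/24439 = 20342 + 1927*(1/24439) = 20342 + 1927/24439 = 497140065/24439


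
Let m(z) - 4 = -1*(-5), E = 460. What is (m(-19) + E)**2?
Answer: 219961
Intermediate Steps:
m(z) = 9 (m(z) = 4 - 1*(-5) = 4 + 5 = 9)
(m(-19) + E)**2 = (9 + 460)**2 = 469**2 = 219961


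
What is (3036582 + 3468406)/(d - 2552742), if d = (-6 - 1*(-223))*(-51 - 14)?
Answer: -6504988/2566847 ≈ -2.5342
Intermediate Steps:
d = -14105 (d = (-6 + 223)*(-65) = 217*(-65) = -14105)
(3036582 + 3468406)/(d - 2552742) = (3036582 + 3468406)/(-14105 - 2552742) = 6504988/(-2566847) = 6504988*(-1/2566847) = -6504988/2566847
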